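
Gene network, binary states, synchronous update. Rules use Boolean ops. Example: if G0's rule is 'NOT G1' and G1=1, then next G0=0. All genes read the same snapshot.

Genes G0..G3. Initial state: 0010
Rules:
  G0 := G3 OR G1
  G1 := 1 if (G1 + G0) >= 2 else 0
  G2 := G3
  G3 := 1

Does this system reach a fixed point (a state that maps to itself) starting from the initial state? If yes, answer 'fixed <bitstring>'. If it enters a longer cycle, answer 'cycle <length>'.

Answer: fixed 1011

Derivation:
Step 0: 0010
Step 1: G0=G3|G1=0|0=0 G1=(0+0>=2)=0 G2=G3=0 G3=1(const) -> 0001
Step 2: G0=G3|G1=1|0=1 G1=(0+0>=2)=0 G2=G3=1 G3=1(const) -> 1011
Step 3: G0=G3|G1=1|0=1 G1=(0+1>=2)=0 G2=G3=1 G3=1(const) -> 1011
Fixed point reached at step 2: 1011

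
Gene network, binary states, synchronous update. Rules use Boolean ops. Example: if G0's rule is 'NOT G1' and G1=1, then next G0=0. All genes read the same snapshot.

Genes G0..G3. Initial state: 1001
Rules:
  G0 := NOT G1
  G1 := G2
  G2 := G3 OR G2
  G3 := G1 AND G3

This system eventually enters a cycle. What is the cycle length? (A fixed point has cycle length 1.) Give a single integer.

Answer: 1

Derivation:
Step 0: 1001
Step 1: G0=NOT G1=NOT 0=1 G1=G2=0 G2=G3|G2=1|0=1 G3=G1&G3=0&1=0 -> 1010
Step 2: G0=NOT G1=NOT 0=1 G1=G2=1 G2=G3|G2=0|1=1 G3=G1&G3=0&0=0 -> 1110
Step 3: G0=NOT G1=NOT 1=0 G1=G2=1 G2=G3|G2=0|1=1 G3=G1&G3=1&0=0 -> 0110
Step 4: G0=NOT G1=NOT 1=0 G1=G2=1 G2=G3|G2=0|1=1 G3=G1&G3=1&0=0 -> 0110
State from step 4 equals state from step 3 -> cycle length 1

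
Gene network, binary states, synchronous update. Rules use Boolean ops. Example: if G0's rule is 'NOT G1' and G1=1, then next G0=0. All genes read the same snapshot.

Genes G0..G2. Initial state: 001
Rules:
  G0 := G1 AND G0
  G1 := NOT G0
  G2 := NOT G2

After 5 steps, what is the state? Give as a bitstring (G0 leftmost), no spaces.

Step 1: G0=G1&G0=0&0=0 G1=NOT G0=NOT 0=1 G2=NOT G2=NOT 1=0 -> 010
Step 2: G0=G1&G0=1&0=0 G1=NOT G0=NOT 0=1 G2=NOT G2=NOT 0=1 -> 011
Step 3: G0=G1&G0=1&0=0 G1=NOT G0=NOT 0=1 G2=NOT G2=NOT 1=0 -> 010
Step 4: G0=G1&G0=1&0=0 G1=NOT G0=NOT 0=1 G2=NOT G2=NOT 0=1 -> 011
Step 5: G0=G1&G0=1&0=0 G1=NOT G0=NOT 0=1 G2=NOT G2=NOT 1=0 -> 010

010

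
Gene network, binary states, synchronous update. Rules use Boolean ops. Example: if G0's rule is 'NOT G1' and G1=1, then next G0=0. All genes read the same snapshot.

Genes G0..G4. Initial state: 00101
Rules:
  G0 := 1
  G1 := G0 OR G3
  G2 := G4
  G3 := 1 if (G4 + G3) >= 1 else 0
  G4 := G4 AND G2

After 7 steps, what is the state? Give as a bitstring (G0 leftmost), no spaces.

Step 1: G0=1(const) G1=G0|G3=0|0=0 G2=G4=1 G3=(1+0>=1)=1 G4=G4&G2=1&1=1 -> 10111
Step 2: G0=1(const) G1=G0|G3=1|1=1 G2=G4=1 G3=(1+1>=1)=1 G4=G4&G2=1&1=1 -> 11111
Step 3: G0=1(const) G1=G0|G3=1|1=1 G2=G4=1 G3=(1+1>=1)=1 G4=G4&G2=1&1=1 -> 11111
Step 4: G0=1(const) G1=G0|G3=1|1=1 G2=G4=1 G3=(1+1>=1)=1 G4=G4&G2=1&1=1 -> 11111
Step 5: G0=1(const) G1=G0|G3=1|1=1 G2=G4=1 G3=(1+1>=1)=1 G4=G4&G2=1&1=1 -> 11111
Step 6: G0=1(const) G1=G0|G3=1|1=1 G2=G4=1 G3=(1+1>=1)=1 G4=G4&G2=1&1=1 -> 11111
Step 7: G0=1(const) G1=G0|G3=1|1=1 G2=G4=1 G3=(1+1>=1)=1 G4=G4&G2=1&1=1 -> 11111

11111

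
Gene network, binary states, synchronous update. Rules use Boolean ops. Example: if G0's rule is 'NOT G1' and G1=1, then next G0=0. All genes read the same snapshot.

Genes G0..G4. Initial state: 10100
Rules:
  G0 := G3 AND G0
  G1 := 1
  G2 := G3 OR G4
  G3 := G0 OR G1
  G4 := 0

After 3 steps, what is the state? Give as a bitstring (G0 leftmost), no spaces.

Step 1: G0=G3&G0=0&1=0 G1=1(const) G2=G3|G4=0|0=0 G3=G0|G1=1|0=1 G4=0(const) -> 01010
Step 2: G0=G3&G0=1&0=0 G1=1(const) G2=G3|G4=1|0=1 G3=G0|G1=0|1=1 G4=0(const) -> 01110
Step 3: G0=G3&G0=1&0=0 G1=1(const) G2=G3|G4=1|0=1 G3=G0|G1=0|1=1 G4=0(const) -> 01110

01110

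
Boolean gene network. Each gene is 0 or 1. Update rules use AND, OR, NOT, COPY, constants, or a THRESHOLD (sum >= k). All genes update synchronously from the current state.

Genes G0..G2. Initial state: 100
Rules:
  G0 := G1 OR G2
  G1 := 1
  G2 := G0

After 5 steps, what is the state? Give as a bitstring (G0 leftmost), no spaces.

Step 1: G0=G1|G2=0|0=0 G1=1(const) G2=G0=1 -> 011
Step 2: G0=G1|G2=1|1=1 G1=1(const) G2=G0=0 -> 110
Step 3: G0=G1|G2=1|0=1 G1=1(const) G2=G0=1 -> 111
Step 4: G0=G1|G2=1|1=1 G1=1(const) G2=G0=1 -> 111
Step 5: G0=G1|G2=1|1=1 G1=1(const) G2=G0=1 -> 111

111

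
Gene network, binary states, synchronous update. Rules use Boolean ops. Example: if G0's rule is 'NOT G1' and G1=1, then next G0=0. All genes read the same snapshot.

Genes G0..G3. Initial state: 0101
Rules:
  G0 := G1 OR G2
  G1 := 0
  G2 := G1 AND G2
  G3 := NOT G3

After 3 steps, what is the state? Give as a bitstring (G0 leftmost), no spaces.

Step 1: G0=G1|G2=1|0=1 G1=0(const) G2=G1&G2=1&0=0 G3=NOT G3=NOT 1=0 -> 1000
Step 2: G0=G1|G2=0|0=0 G1=0(const) G2=G1&G2=0&0=0 G3=NOT G3=NOT 0=1 -> 0001
Step 3: G0=G1|G2=0|0=0 G1=0(const) G2=G1&G2=0&0=0 G3=NOT G3=NOT 1=0 -> 0000

0000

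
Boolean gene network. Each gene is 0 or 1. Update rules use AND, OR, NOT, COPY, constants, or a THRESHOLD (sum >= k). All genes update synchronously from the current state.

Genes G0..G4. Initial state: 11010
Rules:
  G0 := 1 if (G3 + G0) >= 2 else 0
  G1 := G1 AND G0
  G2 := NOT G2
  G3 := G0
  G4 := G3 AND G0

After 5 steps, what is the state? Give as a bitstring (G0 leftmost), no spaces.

Step 1: G0=(1+1>=2)=1 G1=G1&G0=1&1=1 G2=NOT G2=NOT 0=1 G3=G0=1 G4=G3&G0=1&1=1 -> 11111
Step 2: G0=(1+1>=2)=1 G1=G1&G0=1&1=1 G2=NOT G2=NOT 1=0 G3=G0=1 G4=G3&G0=1&1=1 -> 11011
Step 3: G0=(1+1>=2)=1 G1=G1&G0=1&1=1 G2=NOT G2=NOT 0=1 G3=G0=1 G4=G3&G0=1&1=1 -> 11111
Step 4: G0=(1+1>=2)=1 G1=G1&G0=1&1=1 G2=NOT G2=NOT 1=0 G3=G0=1 G4=G3&G0=1&1=1 -> 11011
Step 5: G0=(1+1>=2)=1 G1=G1&G0=1&1=1 G2=NOT G2=NOT 0=1 G3=G0=1 G4=G3&G0=1&1=1 -> 11111

11111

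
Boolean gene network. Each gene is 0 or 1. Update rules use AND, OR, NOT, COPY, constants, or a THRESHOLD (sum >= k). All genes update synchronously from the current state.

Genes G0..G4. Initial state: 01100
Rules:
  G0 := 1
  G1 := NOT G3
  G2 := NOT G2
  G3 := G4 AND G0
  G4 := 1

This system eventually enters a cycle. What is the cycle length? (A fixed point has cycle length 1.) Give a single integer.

Answer: 2

Derivation:
Step 0: 01100
Step 1: G0=1(const) G1=NOT G3=NOT 0=1 G2=NOT G2=NOT 1=0 G3=G4&G0=0&0=0 G4=1(const) -> 11001
Step 2: G0=1(const) G1=NOT G3=NOT 0=1 G2=NOT G2=NOT 0=1 G3=G4&G0=1&1=1 G4=1(const) -> 11111
Step 3: G0=1(const) G1=NOT G3=NOT 1=0 G2=NOT G2=NOT 1=0 G3=G4&G0=1&1=1 G4=1(const) -> 10011
Step 4: G0=1(const) G1=NOT G3=NOT 1=0 G2=NOT G2=NOT 0=1 G3=G4&G0=1&1=1 G4=1(const) -> 10111
Step 5: G0=1(const) G1=NOT G3=NOT 1=0 G2=NOT G2=NOT 1=0 G3=G4&G0=1&1=1 G4=1(const) -> 10011
State from step 5 equals state from step 3 -> cycle length 2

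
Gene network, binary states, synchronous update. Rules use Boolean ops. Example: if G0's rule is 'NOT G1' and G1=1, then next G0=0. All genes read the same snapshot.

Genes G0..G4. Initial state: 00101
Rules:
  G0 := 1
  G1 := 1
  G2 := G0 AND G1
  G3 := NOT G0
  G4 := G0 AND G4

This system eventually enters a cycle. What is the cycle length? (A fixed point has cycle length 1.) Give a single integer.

Step 0: 00101
Step 1: G0=1(const) G1=1(const) G2=G0&G1=0&0=0 G3=NOT G0=NOT 0=1 G4=G0&G4=0&1=0 -> 11010
Step 2: G0=1(const) G1=1(const) G2=G0&G1=1&1=1 G3=NOT G0=NOT 1=0 G4=G0&G4=1&0=0 -> 11100
Step 3: G0=1(const) G1=1(const) G2=G0&G1=1&1=1 G3=NOT G0=NOT 1=0 G4=G0&G4=1&0=0 -> 11100
State from step 3 equals state from step 2 -> cycle length 1

Answer: 1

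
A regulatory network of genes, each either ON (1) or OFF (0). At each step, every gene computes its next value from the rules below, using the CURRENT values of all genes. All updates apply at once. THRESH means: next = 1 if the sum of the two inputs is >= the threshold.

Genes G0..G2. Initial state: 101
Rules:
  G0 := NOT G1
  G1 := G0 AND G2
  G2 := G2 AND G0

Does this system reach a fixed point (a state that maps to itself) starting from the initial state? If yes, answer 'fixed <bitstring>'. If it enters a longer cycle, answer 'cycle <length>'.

Answer: fixed 100

Derivation:
Step 0: 101
Step 1: G0=NOT G1=NOT 0=1 G1=G0&G2=1&1=1 G2=G2&G0=1&1=1 -> 111
Step 2: G0=NOT G1=NOT 1=0 G1=G0&G2=1&1=1 G2=G2&G0=1&1=1 -> 011
Step 3: G0=NOT G1=NOT 1=0 G1=G0&G2=0&1=0 G2=G2&G0=1&0=0 -> 000
Step 4: G0=NOT G1=NOT 0=1 G1=G0&G2=0&0=0 G2=G2&G0=0&0=0 -> 100
Step 5: G0=NOT G1=NOT 0=1 G1=G0&G2=1&0=0 G2=G2&G0=0&1=0 -> 100
Fixed point reached at step 4: 100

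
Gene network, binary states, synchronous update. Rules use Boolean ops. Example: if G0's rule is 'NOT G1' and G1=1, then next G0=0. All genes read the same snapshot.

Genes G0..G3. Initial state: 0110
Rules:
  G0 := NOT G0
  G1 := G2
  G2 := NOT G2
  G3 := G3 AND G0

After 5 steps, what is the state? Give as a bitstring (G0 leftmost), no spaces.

Step 1: G0=NOT G0=NOT 0=1 G1=G2=1 G2=NOT G2=NOT 1=0 G3=G3&G0=0&0=0 -> 1100
Step 2: G0=NOT G0=NOT 1=0 G1=G2=0 G2=NOT G2=NOT 0=1 G3=G3&G0=0&1=0 -> 0010
Step 3: G0=NOT G0=NOT 0=1 G1=G2=1 G2=NOT G2=NOT 1=0 G3=G3&G0=0&0=0 -> 1100
Step 4: G0=NOT G0=NOT 1=0 G1=G2=0 G2=NOT G2=NOT 0=1 G3=G3&G0=0&1=0 -> 0010
Step 5: G0=NOT G0=NOT 0=1 G1=G2=1 G2=NOT G2=NOT 1=0 G3=G3&G0=0&0=0 -> 1100

1100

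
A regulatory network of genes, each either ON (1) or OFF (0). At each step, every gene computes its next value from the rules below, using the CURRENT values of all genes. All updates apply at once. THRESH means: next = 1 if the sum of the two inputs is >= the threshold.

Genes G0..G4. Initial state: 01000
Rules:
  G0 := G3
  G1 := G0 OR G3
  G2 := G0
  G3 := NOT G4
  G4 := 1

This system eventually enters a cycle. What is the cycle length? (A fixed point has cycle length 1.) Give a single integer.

Answer: 1

Derivation:
Step 0: 01000
Step 1: G0=G3=0 G1=G0|G3=0|0=0 G2=G0=0 G3=NOT G4=NOT 0=1 G4=1(const) -> 00011
Step 2: G0=G3=1 G1=G0|G3=0|1=1 G2=G0=0 G3=NOT G4=NOT 1=0 G4=1(const) -> 11001
Step 3: G0=G3=0 G1=G0|G3=1|0=1 G2=G0=1 G3=NOT G4=NOT 1=0 G4=1(const) -> 01101
Step 4: G0=G3=0 G1=G0|G3=0|0=0 G2=G0=0 G3=NOT G4=NOT 1=0 G4=1(const) -> 00001
Step 5: G0=G3=0 G1=G0|G3=0|0=0 G2=G0=0 G3=NOT G4=NOT 1=0 G4=1(const) -> 00001
State from step 5 equals state from step 4 -> cycle length 1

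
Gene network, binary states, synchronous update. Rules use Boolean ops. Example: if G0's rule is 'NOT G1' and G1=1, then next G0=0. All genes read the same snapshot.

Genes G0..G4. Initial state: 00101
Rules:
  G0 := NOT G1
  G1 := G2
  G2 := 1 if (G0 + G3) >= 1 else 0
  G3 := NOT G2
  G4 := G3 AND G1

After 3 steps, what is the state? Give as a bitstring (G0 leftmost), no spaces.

Step 1: G0=NOT G1=NOT 0=1 G1=G2=1 G2=(0+0>=1)=0 G3=NOT G2=NOT 1=0 G4=G3&G1=0&0=0 -> 11000
Step 2: G0=NOT G1=NOT 1=0 G1=G2=0 G2=(1+0>=1)=1 G3=NOT G2=NOT 0=1 G4=G3&G1=0&1=0 -> 00110
Step 3: G0=NOT G1=NOT 0=1 G1=G2=1 G2=(0+1>=1)=1 G3=NOT G2=NOT 1=0 G4=G3&G1=1&0=0 -> 11100

11100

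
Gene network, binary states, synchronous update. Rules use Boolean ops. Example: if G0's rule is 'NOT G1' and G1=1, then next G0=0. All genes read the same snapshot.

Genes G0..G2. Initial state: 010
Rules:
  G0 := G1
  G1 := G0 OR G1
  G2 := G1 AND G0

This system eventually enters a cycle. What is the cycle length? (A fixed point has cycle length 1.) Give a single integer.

Answer: 1

Derivation:
Step 0: 010
Step 1: G0=G1=1 G1=G0|G1=0|1=1 G2=G1&G0=1&0=0 -> 110
Step 2: G0=G1=1 G1=G0|G1=1|1=1 G2=G1&G0=1&1=1 -> 111
Step 3: G0=G1=1 G1=G0|G1=1|1=1 G2=G1&G0=1&1=1 -> 111
State from step 3 equals state from step 2 -> cycle length 1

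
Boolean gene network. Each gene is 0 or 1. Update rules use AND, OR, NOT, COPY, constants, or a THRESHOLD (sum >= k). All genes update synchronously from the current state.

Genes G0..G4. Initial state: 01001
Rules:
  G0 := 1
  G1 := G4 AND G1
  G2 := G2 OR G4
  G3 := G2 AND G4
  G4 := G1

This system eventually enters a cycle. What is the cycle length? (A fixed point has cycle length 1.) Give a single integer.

Step 0: 01001
Step 1: G0=1(const) G1=G4&G1=1&1=1 G2=G2|G4=0|1=1 G3=G2&G4=0&1=0 G4=G1=1 -> 11101
Step 2: G0=1(const) G1=G4&G1=1&1=1 G2=G2|G4=1|1=1 G3=G2&G4=1&1=1 G4=G1=1 -> 11111
Step 3: G0=1(const) G1=G4&G1=1&1=1 G2=G2|G4=1|1=1 G3=G2&G4=1&1=1 G4=G1=1 -> 11111
State from step 3 equals state from step 2 -> cycle length 1

Answer: 1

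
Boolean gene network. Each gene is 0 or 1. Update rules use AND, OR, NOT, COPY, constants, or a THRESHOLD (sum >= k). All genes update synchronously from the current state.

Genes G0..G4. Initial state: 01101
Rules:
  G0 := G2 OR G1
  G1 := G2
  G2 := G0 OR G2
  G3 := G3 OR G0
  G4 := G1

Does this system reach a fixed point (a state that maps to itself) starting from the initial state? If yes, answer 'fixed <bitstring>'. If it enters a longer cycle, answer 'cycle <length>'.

Step 0: 01101
Step 1: G0=G2|G1=1|1=1 G1=G2=1 G2=G0|G2=0|1=1 G3=G3|G0=0|0=0 G4=G1=1 -> 11101
Step 2: G0=G2|G1=1|1=1 G1=G2=1 G2=G0|G2=1|1=1 G3=G3|G0=0|1=1 G4=G1=1 -> 11111
Step 3: G0=G2|G1=1|1=1 G1=G2=1 G2=G0|G2=1|1=1 G3=G3|G0=1|1=1 G4=G1=1 -> 11111
Fixed point reached at step 2: 11111

Answer: fixed 11111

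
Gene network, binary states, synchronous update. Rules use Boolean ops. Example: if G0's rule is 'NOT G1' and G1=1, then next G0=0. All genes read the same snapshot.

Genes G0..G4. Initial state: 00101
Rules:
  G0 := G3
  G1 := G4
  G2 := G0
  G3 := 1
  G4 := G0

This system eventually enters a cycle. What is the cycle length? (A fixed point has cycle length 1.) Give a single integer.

Step 0: 00101
Step 1: G0=G3=0 G1=G4=1 G2=G0=0 G3=1(const) G4=G0=0 -> 01010
Step 2: G0=G3=1 G1=G4=0 G2=G0=0 G3=1(const) G4=G0=0 -> 10010
Step 3: G0=G3=1 G1=G4=0 G2=G0=1 G3=1(const) G4=G0=1 -> 10111
Step 4: G0=G3=1 G1=G4=1 G2=G0=1 G3=1(const) G4=G0=1 -> 11111
Step 5: G0=G3=1 G1=G4=1 G2=G0=1 G3=1(const) G4=G0=1 -> 11111
State from step 5 equals state from step 4 -> cycle length 1

Answer: 1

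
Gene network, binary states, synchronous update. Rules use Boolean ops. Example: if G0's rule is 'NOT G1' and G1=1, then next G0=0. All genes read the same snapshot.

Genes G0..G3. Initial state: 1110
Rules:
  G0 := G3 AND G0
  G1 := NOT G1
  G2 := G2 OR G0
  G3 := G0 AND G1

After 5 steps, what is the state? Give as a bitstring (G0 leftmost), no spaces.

Step 1: G0=G3&G0=0&1=0 G1=NOT G1=NOT 1=0 G2=G2|G0=1|1=1 G3=G0&G1=1&1=1 -> 0011
Step 2: G0=G3&G0=1&0=0 G1=NOT G1=NOT 0=1 G2=G2|G0=1|0=1 G3=G0&G1=0&0=0 -> 0110
Step 3: G0=G3&G0=0&0=0 G1=NOT G1=NOT 1=0 G2=G2|G0=1|0=1 G3=G0&G1=0&1=0 -> 0010
Step 4: G0=G3&G0=0&0=0 G1=NOT G1=NOT 0=1 G2=G2|G0=1|0=1 G3=G0&G1=0&0=0 -> 0110
Step 5: G0=G3&G0=0&0=0 G1=NOT G1=NOT 1=0 G2=G2|G0=1|0=1 G3=G0&G1=0&1=0 -> 0010

0010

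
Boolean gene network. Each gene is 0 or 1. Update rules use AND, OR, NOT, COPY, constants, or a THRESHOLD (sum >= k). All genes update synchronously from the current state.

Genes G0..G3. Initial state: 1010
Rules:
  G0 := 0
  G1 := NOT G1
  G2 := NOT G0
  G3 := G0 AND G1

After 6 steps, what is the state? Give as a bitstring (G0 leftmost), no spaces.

Step 1: G0=0(const) G1=NOT G1=NOT 0=1 G2=NOT G0=NOT 1=0 G3=G0&G1=1&0=0 -> 0100
Step 2: G0=0(const) G1=NOT G1=NOT 1=0 G2=NOT G0=NOT 0=1 G3=G0&G1=0&1=0 -> 0010
Step 3: G0=0(const) G1=NOT G1=NOT 0=1 G2=NOT G0=NOT 0=1 G3=G0&G1=0&0=0 -> 0110
Step 4: G0=0(const) G1=NOT G1=NOT 1=0 G2=NOT G0=NOT 0=1 G3=G0&G1=0&1=0 -> 0010
Step 5: G0=0(const) G1=NOT G1=NOT 0=1 G2=NOT G0=NOT 0=1 G3=G0&G1=0&0=0 -> 0110
Step 6: G0=0(const) G1=NOT G1=NOT 1=0 G2=NOT G0=NOT 0=1 G3=G0&G1=0&1=0 -> 0010

0010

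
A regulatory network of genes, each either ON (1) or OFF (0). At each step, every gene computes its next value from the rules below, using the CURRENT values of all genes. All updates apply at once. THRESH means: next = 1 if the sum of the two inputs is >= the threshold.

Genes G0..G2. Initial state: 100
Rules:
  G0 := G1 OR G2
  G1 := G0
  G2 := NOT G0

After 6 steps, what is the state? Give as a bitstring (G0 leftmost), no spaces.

Step 1: G0=G1|G2=0|0=0 G1=G0=1 G2=NOT G0=NOT 1=0 -> 010
Step 2: G0=G1|G2=1|0=1 G1=G0=0 G2=NOT G0=NOT 0=1 -> 101
Step 3: G0=G1|G2=0|1=1 G1=G0=1 G2=NOT G0=NOT 1=0 -> 110
Step 4: G0=G1|G2=1|0=1 G1=G0=1 G2=NOT G0=NOT 1=0 -> 110
Step 5: G0=G1|G2=1|0=1 G1=G0=1 G2=NOT G0=NOT 1=0 -> 110
Step 6: G0=G1|G2=1|0=1 G1=G0=1 G2=NOT G0=NOT 1=0 -> 110

110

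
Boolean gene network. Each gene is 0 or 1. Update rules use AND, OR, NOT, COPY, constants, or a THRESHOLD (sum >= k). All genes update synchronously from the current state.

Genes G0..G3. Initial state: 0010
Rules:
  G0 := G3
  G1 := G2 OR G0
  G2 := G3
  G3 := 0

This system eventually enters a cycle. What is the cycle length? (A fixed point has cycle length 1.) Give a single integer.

Step 0: 0010
Step 1: G0=G3=0 G1=G2|G0=1|0=1 G2=G3=0 G3=0(const) -> 0100
Step 2: G0=G3=0 G1=G2|G0=0|0=0 G2=G3=0 G3=0(const) -> 0000
Step 3: G0=G3=0 G1=G2|G0=0|0=0 G2=G3=0 G3=0(const) -> 0000
State from step 3 equals state from step 2 -> cycle length 1

Answer: 1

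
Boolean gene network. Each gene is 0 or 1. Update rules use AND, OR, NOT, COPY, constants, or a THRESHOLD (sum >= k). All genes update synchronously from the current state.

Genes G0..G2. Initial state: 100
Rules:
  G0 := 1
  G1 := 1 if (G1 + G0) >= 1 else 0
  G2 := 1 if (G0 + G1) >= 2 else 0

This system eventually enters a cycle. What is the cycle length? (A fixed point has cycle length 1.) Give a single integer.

Answer: 1

Derivation:
Step 0: 100
Step 1: G0=1(const) G1=(0+1>=1)=1 G2=(1+0>=2)=0 -> 110
Step 2: G0=1(const) G1=(1+1>=1)=1 G2=(1+1>=2)=1 -> 111
Step 3: G0=1(const) G1=(1+1>=1)=1 G2=(1+1>=2)=1 -> 111
State from step 3 equals state from step 2 -> cycle length 1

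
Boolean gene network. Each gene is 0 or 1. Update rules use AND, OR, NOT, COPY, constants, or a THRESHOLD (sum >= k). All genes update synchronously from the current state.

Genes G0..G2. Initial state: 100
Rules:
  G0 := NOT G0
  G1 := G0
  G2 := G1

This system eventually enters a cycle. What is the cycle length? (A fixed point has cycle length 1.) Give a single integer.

Step 0: 100
Step 1: G0=NOT G0=NOT 1=0 G1=G0=1 G2=G1=0 -> 010
Step 2: G0=NOT G0=NOT 0=1 G1=G0=0 G2=G1=1 -> 101
Step 3: G0=NOT G0=NOT 1=0 G1=G0=1 G2=G1=0 -> 010
State from step 3 equals state from step 1 -> cycle length 2

Answer: 2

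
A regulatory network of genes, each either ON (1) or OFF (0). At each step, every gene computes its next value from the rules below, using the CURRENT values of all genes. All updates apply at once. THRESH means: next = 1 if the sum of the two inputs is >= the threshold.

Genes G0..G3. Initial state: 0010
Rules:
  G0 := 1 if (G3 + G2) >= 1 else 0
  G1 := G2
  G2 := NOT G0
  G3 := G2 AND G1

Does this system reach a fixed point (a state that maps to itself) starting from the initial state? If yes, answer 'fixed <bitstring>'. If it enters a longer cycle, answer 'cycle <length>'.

Step 0: 0010
Step 1: G0=(0+1>=1)=1 G1=G2=1 G2=NOT G0=NOT 0=1 G3=G2&G1=1&0=0 -> 1110
Step 2: G0=(0+1>=1)=1 G1=G2=1 G2=NOT G0=NOT 1=0 G3=G2&G1=1&1=1 -> 1101
Step 3: G0=(1+0>=1)=1 G1=G2=0 G2=NOT G0=NOT 1=0 G3=G2&G1=0&1=0 -> 1000
Step 4: G0=(0+0>=1)=0 G1=G2=0 G2=NOT G0=NOT 1=0 G3=G2&G1=0&0=0 -> 0000
Step 5: G0=(0+0>=1)=0 G1=G2=0 G2=NOT G0=NOT 0=1 G3=G2&G1=0&0=0 -> 0010
Cycle of length 5 starting at step 0 -> no fixed point

Answer: cycle 5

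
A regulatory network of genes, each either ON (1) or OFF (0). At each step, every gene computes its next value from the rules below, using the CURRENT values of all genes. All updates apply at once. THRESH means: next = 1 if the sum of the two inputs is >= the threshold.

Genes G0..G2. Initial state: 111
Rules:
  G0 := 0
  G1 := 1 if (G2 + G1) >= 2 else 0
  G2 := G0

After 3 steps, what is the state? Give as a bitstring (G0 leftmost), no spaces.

Step 1: G0=0(const) G1=(1+1>=2)=1 G2=G0=1 -> 011
Step 2: G0=0(const) G1=(1+1>=2)=1 G2=G0=0 -> 010
Step 3: G0=0(const) G1=(0+1>=2)=0 G2=G0=0 -> 000

000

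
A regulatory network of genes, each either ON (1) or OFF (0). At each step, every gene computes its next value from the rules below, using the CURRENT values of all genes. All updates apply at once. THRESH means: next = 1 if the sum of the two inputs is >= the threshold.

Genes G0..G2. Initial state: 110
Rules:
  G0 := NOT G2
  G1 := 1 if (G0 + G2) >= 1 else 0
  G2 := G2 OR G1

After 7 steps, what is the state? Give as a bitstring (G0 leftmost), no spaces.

Step 1: G0=NOT G2=NOT 0=1 G1=(1+0>=1)=1 G2=G2|G1=0|1=1 -> 111
Step 2: G0=NOT G2=NOT 1=0 G1=(1+1>=1)=1 G2=G2|G1=1|1=1 -> 011
Step 3: G0=NOT G2=NOT 1=0 G1=(0+1>=1)=1 G2=G2|G1=1|1=1 -> 011
Step 4: G0=NOT G2=NOT 1=0 G1=(0+1>=1)=1 G2=G2|G1=1|1=1 -> 011
Step 5: G0=NOT G2=NOT 1=0 G1=(0+1>=1)=1 G2=G2|G1=1|1=1 -> 011
Step 6: G0=NOT G2=NOT 1=0 G1=(0+1>=1)=1 G2=G2|G1=1|1=1 -> 011
Step 7: G0=NOT G2=NOT 1=0 G1=(0+1>=1)=1 G2=G2|G1=1|1=1 -> 011

011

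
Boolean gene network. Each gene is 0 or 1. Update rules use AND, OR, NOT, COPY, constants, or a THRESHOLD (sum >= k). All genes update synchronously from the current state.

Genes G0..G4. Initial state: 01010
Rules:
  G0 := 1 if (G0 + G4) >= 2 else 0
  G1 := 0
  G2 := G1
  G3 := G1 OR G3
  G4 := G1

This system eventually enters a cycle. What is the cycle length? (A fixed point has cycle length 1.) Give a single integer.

Step 0: 01010
Step 1: G0=(0+0>=2)=0 G1=0(const) G2=G1=1 G3=G1|G3=1|1=1 G4=G1=1 -> 00111
Step 2: G0=(0+1>=2)=0 G1=0(const) G2=G1=0 G3=G1|G3=0|1=1 G4=G1=0 -> 00010
Step 3: G0=(0+0>=2)=0 G1=0(const) G2=G1=0 G3=G1|G3=0|1=1 G4=G1=0 -> 00010
State from step 3 equals state from step 2 -> cycle length 1

Answer: 1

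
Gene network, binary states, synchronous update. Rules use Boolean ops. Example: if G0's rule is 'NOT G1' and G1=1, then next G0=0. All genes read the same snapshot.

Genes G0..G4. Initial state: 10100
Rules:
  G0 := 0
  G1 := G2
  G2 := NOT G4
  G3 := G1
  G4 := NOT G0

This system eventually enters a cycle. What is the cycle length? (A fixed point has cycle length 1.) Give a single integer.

Answer: 1

Derivation:
Step 0: 10100
Step 1: G0=0(const) G1=G2=1 G2=NOT G4=NOT 0=1 G3=G1=0 G4=NOT G0=NOT 1=0 -> 01100
Step 2: G0=0(const) G1=G2=1 G2=NOT G4=NOT 0=1 G3=G1=1 G4=NOT G0=NOT 0=1 -> 01111
Step 3: G0=0(const) G1=G2=1 G2=NOT G4=NOT 1=0 G3=G1=1 G4=NOT G0=NOT 0=1 -> 01011
Step 4: G0=0(const) G1=G2=0 G2=NOT G4=NOT 1=0 G3=G1=1 G4=NOT G0=NOT 0=1 -> 00011
Step 5: G0=0(const) G1=G2=0 G2=NOT G4=NOT 1=0 G3=G1=0 G4=NOT G0=NOT 0=1 -> 00001
Step 6: G0=0(const) G1=G2=0 G2=NOT G4=NOT 1=0 G3=G1=0 G4=NOT G0=NOT 0=1 -> 00001
State from step 6 equals state from step 5 -> cycle length 1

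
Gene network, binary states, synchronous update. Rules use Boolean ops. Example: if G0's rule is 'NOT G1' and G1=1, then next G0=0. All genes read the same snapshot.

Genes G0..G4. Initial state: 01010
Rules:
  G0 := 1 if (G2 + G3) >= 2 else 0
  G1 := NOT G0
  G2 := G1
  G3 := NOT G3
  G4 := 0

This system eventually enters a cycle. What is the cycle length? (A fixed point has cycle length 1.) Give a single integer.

Answer: 2

Derivation:
Step 0: 01010
Step 1: G0=(0+1>=2)=0 G1=NOT G0=NOT 0=1 G2=G1=1 G3=NOT G3=NOT 1=0 G4=0(const) -> 01100
Step 2: G0=(1+0>=2)=0 G1=NOT G0=NOT 0=1 G2=G1=1 G3=NOT G3=NOT 0=1 G4=0(const) -> 01110
Step 3: G0=(1+1>=2)=1 G1=NOT G0=NOT 0=1 G2=G1=1 G3=NOT G3=NOT 1=0 G4=0(const) -> 11100
Step 4: G0=(1+0>=2)=0 G1=NOT G0=NOT 1=0 G2=G1=1 G3=NOT G3=NOT 0=1 G4=0(const) -> 00110
Step 5: G0=(1+1>=2)=1 G1=NOT G0=NOT 0=1 G2=G1=0 G3=NOT G3=NOT 1=0 G4=0(const) -> 11000
Step 6: G0=(0+0>=2)=0 G1=NOT G0=NOT 1=0 G2=G1=1 G3=NOT G3=NOT 0=1 G4=0(const) -> 00110
State from step 6 equals state from step 4 -> cycle length 2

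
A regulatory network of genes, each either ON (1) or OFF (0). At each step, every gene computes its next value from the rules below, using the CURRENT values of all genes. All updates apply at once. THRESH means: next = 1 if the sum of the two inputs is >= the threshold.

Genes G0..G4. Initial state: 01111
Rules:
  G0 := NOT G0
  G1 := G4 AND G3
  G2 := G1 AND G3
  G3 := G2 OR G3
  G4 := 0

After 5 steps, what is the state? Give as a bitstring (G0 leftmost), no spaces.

Step 1: G0=NOT G0=NOT 0=1 G1=G4&G3=1&1=1 G2=G1&G3=1&1=1 G3=G2|G3=1|1=1 G4=0(const) -> 11110
Step 2: G0=NOT G0=NOT 1=0 G1=G4&G3=0&1=0 G2=G1&G3=1&1=1 G3=G2|G3=1|1=1 G4=0(const) -> 00110
Step 3: G0=NOT G0=NOT 0=1 G1=G4&G3=0&1=0 G2=G1&G3=0&1=0 G3=G2|G3=1|1=1 G4=0(const) -> 10010
Step 4: G0=NOT G0=NOT 1=0 G1=G4&G3=0&1=0 G2=G1&G3=0&1=0 G3=G2|G3=0|1=1 G4=0(const) -> 00010
Step 5: G0=NOT G0=NOT 0=1 G1=G4&G3=0&1=0 G2=G1&G3=0&1=0 G3=G2|G3=0|1=1 G4=0(const) -> 10010

10010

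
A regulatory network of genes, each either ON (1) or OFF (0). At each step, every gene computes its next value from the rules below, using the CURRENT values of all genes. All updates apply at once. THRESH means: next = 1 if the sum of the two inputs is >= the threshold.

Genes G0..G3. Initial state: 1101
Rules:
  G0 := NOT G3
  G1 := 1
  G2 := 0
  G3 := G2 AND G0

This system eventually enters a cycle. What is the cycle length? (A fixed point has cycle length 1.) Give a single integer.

Answer: 1

Derivation:
Step 0: 1101
Step 1: G0=NOT G3=NOT 1=0 G1=1(const) G2=0(const) G3=G2&G0=0&1=0 -> 0100
Step 2: G0=NOT G3=NOT 0=1 G1=1(const) G2=0(const) G3=G2&G0=0&0=0 -> 1100
Step 3: G0=NOT G3=NOT 0=1 G1=1(const) G2=0(const) G3=G2&G0=0&1=0 -> 1100
State from step 3 equals state from step 2 -> cycle length 1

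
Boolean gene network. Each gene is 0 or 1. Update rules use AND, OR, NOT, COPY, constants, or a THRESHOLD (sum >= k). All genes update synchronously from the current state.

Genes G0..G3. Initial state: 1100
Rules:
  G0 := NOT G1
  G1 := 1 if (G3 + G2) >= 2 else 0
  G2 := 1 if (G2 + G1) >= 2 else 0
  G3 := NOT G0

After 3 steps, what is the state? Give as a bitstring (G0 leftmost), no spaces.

Step 1: G0=NOT G1=NOT 1=0 G1=(0+0>=2)=0 G2=(0+1>=2)=0 G3=NOT G0=NOT 1=0 -> 0000
Step 2: G0=NOT G1=NOT 0=1 G1=(0+0>=2)=0 G2=(0+0>=2)=0 G3=NOT G0=NOT 0=1 -> 1001
Step 3: G0=NOT G1=NOT 0=1 G1=(1+0>=2)=0 G2=(0+0>=2)=0 G3=NOT G0=NOT 1=0 -> 1000

1000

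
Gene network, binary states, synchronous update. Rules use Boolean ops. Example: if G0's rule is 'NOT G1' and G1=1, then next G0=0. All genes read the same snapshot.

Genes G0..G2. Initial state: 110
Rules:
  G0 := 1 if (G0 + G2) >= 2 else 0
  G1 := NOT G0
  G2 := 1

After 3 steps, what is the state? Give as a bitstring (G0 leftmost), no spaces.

Step 1: G0=(1+0>=2)=0 G1=NOT G0=NOT 1=0 G2=1(const) -> 001
Step 2: G0=(0+1>=2)=0 G1=NOT G0=NOT 0=1 G2=1(const) -> 011
Step 3: G0=(0+1>=2)=0 G1=NOT G0=NOT 0=1 G2=1(const) -> 011

011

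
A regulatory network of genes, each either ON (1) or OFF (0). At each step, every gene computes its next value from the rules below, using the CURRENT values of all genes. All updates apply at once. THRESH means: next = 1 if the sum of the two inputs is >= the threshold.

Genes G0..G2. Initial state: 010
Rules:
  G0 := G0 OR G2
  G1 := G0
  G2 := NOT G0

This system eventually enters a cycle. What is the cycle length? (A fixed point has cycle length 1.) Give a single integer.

Answer: 1

Derivation:
Step 0: 010
Step 1: G0=G0|G2=0|0=0 G1=G0=0 G2=NOT G0=NOT 0=1 -> 001
Step 2: G0=G0|G2=0|1=1 G1=G0=0 G2=NOT G0=NOT 0=1 -> 101
Step 3: G0=G0|G2=1|1=1 G1=G0=1 G2=NOT G0=NOT 1=0 -> 110
Step 4: G0=G0|G2=1|0=1 G1=G0=1 G2=NOT G0=NOT 1=0 -> 110
State from step 4 equals state from step 3 -> cycle length 1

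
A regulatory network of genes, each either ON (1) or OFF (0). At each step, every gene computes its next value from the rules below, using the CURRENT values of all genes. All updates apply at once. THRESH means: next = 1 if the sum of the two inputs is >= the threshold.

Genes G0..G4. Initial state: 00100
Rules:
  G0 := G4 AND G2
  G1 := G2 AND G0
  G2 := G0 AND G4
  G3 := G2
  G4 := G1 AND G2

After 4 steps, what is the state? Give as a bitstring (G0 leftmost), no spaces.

Step 1: G0=G4&G2=0&1=0 G1=G2&G0=1&0=0 G2=G0&G4=0&0=0 G3=G2=1 G4=G1&G2=0&1=0 -> 00010
Step 2: G0=G4&G2=0&0=0 G1=G2&G0=0&0=0 G2=G0&G4=0&0=0 G3=G2=0 G4=G1&G2=0&0=0 -> 00000
Step 3: G0=G4&G2=0&0=0 G1=G2&G0=0&0=0 G2=G0&G4=0&0=0 G3=G2=0 G4=G1&G2=0&0=0 -> 00000
Step 4: G0=G4&G2=0&0=0 G1=G2&G0=0&0=0 G2=G0&G4=0&0=0 G3=G2=0 G4=G1&G2=0&0=0 -> 00000

00000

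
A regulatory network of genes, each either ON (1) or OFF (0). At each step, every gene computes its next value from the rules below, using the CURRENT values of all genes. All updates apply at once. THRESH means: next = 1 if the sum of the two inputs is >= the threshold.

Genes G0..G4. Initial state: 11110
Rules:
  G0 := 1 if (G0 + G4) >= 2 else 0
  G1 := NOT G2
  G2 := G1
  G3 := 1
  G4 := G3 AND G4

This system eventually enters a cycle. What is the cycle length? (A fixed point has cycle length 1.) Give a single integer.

Answer: 4

Derivation:
Step 0: 11110
Step 1: G0=(1+0>=2)=0 G1=NOT G2=NOT 1=0 G2=G1=1 G3=1(const) G4=G3&G4=1&0=0 -> 00110
Step 2: G0=(0+0>=2)=0 G1=NOT G2=NOT 1=0 G2=G1=0 G3=1(const) G4=G3&G4=1&0=0 -> 00010
Step 3: G0=(0+0>=2)=0 G1=NOT G2=NOT 0=1 G2=G1=0 G3=1(const) G4=G3&G4=1&0=0 -> 01010
Step 4: G0=(0+0>=2)=0 G1=NOT G2=NOT 0=1 G2=G1=1 G3=1(const) G4=G3&G4=1&0=0 -> 01110
Step 5: G0=(0+0>=2)=0 G1=NOT G2=NOT 1=0 G2=G1=1 G3=1(const) G4=G3&G4=1&0=0 -> 00110
State from step 5 equals state from step 1 -> cycle length 4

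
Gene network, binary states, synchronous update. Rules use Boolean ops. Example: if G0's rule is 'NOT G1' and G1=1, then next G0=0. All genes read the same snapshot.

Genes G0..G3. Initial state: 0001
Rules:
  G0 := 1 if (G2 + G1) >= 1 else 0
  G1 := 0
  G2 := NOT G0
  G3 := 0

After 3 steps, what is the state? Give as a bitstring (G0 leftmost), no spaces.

Step 1: G0=(0+0>=1)=0 G1=0(const) G2=NOT G0=NOT 0=1 G3=0(const) -> 0010
Step 2: G0=(1+0>=1)=1 G1=0(const) G2=NOT G0=NOT 0=1 G3=0(const) -> 1010
Step 3: G0=(1+0>=1)=1 G1=0(const) G2=NOT G0=NOT 1=0 G3=0(const) -> 1000

1000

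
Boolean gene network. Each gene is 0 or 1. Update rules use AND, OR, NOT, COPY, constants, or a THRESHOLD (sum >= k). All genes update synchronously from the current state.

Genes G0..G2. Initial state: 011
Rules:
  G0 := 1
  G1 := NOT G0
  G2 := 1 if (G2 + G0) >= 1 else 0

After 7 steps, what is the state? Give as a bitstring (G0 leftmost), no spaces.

Step 1: G0=1(const) G1=NOT G0=NOT 0=1 G2=(1+0>=1)=1 -> 111
Step 2: G0=1(const) G1=NOT G0=NOT 1=0 G2=(1+1>=1)=1 -> 101
Step 3: G0=1(const) G1=NOT G0=NOT 1=0 G2=(1+1>=1)=1 -> 101
Step 4: G0=1(const) G1=NOT G0=NOT 1=0 G2=(1+1>=1)=1 -> 101
Step 5: G0=1(const) G1=NOT G0=NOT 1=0 G2=(1+1>=1)=1 -> 101
Step 6: G0=1(const) G1=NOT G0=NOT 1=0 G2=(1+1>=1)=1 -> 101
Step 7: G0=1(const) G1=NOT G0=NOT 1=0 G2=(1+1>=1)=1 -> 101

101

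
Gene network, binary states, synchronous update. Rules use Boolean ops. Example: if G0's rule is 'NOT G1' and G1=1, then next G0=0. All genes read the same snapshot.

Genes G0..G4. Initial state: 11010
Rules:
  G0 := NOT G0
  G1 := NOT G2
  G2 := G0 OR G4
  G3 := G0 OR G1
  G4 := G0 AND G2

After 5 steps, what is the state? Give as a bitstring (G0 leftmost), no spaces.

Step 1: G0=NOT G0=NOT 1=0 G1=NOT G2=NOT 0=1 G2=G0|G4=1|0=1 G3=G0|G1=1|1=1 G4=G0&G2=1&0=0 -> 01110
Step 2: G0=NOT G0=NOT 0=1 G1=NOT G2=NOT 1=0 G2=G0|G4=0|0=0 G3=G0|G1=0|1=1 G4=G0&G2=0&1=0 -> 10010
Step 3: G0=NOT G0=NOT 1=0 G1=NOT G2=NOT 0=1 G2=G0|G4=1|0=1 G3=G0|G1=1|0=1 G4=G0&G2=1&0=0 -> 01110
Step 4: G0=NOT G0=NOT 0=1 G1=NOT G2=NOT 1=0 G2=G0|G4=0|0=0 G3=G0|G1=0|1=1 G4=G0&G2=0&1=0 -> 10010
Step 5: G0=NOT G0=NOT 1=0 G1=NOT G2=NOT 0=1 G2=G0|G4=1|0=1 G3=G0|G1=1|0=1 G4=G0&G2=1&0=0 -> 01110

01110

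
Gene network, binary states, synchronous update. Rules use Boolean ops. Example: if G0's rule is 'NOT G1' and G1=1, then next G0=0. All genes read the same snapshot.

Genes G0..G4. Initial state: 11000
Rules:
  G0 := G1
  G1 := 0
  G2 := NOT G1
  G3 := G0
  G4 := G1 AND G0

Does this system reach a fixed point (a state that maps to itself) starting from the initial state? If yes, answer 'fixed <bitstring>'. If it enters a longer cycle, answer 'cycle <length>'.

Answer: fixed 00100

Derivation:
Step 0: 11000
Step 1: G0=G1=1 G1=0(const) G2=NOT G1=NOT 1=0 G3=G0=1 G4=G1&G0=1&1=1 -> 10011
Step 2: G0=G1=0 G1=0(const) G2=NOT G1=NOT 0=1 G3=G0=1 G4=G1&G0=0&1=0 -> 00110
Step 3: G0=G1=0 G1=0(const) G2=NOT G1=NOT 0=1 G3=G0=0 G4=G1&G0=0&0=0 -> 00100
Step 4: G0=G1=0 G1=0(const) G2=NOT G1=NOT 0=1 G3=G0=0 G4=G1&G0=0&0=0 -> 00100
Fixed point reached at step 3: 00100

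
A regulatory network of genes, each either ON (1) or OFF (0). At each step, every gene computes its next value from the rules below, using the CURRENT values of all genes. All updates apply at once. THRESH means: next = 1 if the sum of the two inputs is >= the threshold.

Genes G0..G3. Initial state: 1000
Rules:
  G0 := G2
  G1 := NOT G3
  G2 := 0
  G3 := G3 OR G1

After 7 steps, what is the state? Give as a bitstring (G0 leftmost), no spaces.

Step 1: G0=G2=0 G1=NOT G3=NOT 0=1 G2=0(const) G3=G3|G1=0|0=0 -> 0100
Step 2: G0=G2=0 G1=NOT G3=NOT 0=1 G2=0(const) G3=G3|G1=0|1=1 -> 0101
Step 3: G0=G2=0 G1=NOT G3=NOT 1=0 G2=0(const) G3=G3|G1=1|1=1 -> 0001
Step 4: G0=G2=0 G1=NOT G3=NOT 1=0 G2=0(const) G3=G3|G1=1|0=1 -> 0001
Step 5: G0=G2=0 G1=NOT G3=NOT 1=0 G2=0(const) G3=G3|G1=1|0=1 -> 0001
Step 6: G0=G2=0 G1=NOT G3=NOT 1=0 G2=0(const) G3=G3|G1=1|0=1 -> 0001
Step 7: G0=G2=0 G1=NOT G3=NOT 1=0 G2=0(const) G3=G3|G1=1|0=1 -> 0001

0001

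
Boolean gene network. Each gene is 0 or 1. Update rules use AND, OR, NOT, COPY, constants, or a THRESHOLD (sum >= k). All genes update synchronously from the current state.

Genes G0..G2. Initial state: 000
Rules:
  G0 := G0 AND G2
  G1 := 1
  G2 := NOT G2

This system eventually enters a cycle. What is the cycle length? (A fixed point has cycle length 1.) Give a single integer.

Answer: 2

Derivation:
Step 0: 000
Step 1: G0=G0&G2=0&0=0 G1=1(const) G2=NOT G2=NOT 0=1 -> 011
Step 2: G0=G0&G2=0&1=0 G1=1(const) G2=NOT G2=NOT 1=0 -> 010
Step 3: G0=G0&G2=0&0=0 G1=1(const) G2=NOT G2=NOT 0=1 -> 011
State from step 3 equals state from step 1 -> cycle length 2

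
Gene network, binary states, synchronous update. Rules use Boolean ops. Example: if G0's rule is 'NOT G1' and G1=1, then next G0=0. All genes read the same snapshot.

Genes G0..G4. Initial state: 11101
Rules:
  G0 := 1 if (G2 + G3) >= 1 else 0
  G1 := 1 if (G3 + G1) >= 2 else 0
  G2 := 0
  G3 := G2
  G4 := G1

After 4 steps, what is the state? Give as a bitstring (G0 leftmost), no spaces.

Step 1: G0=(1+0>=1)=1 G1=(0+1>=2)=0 G2=0(const) G3=G2=1 G4=G1=1 -> 10011
Step 2: G0=(0+1>=1)=1 G1=(1+0>=2)=0 G2=0(const) G3=G2=0 G4=G1=0 -> 10000
Step 3: G0=(0+0>=1)=0 G1=(0+0>=2)=0 G2=0(const) G3=G2=0 G4=G1=0 -> 00000
Step 4: G0=(0+0>=1)=0 G1=(0+0>=2)=0 G2=0(const) G3=G2=0 G4=G1=0 -> 00000

00000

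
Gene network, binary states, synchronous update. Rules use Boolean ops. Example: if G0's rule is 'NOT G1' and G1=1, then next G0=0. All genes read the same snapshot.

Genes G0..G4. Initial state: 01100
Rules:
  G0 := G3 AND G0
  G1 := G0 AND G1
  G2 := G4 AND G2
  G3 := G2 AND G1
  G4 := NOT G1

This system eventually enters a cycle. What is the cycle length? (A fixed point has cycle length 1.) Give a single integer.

Step 0: 01100
Step 1: G0=G3&G0=0&0=0 G1=G0&G1=0&1=0 G2=G4&G2=0&1=0 G3=G2&G1=1&1=1 G4=NOT G1=NOT 1=0 -> 00010
Step 2: G0=G3&G0=1&0=0 G1=G0&G1=0&0=0 G2=G4&G2=0&0=0 G3=G2&G1=0&0=0 G4=NOT G1=NOT 0=1 -> 00001
Step 3: G0=G3&G0=0&0=0 G1=G0&G1=0&0=0 G2=G4&G2=1&0=0 G3=G2&G1=0&0=0 G4=NOT G1=NOT 0=1 -> 00001
State from step 3 equals state from step 2 -> cycle length 1

Answer: 1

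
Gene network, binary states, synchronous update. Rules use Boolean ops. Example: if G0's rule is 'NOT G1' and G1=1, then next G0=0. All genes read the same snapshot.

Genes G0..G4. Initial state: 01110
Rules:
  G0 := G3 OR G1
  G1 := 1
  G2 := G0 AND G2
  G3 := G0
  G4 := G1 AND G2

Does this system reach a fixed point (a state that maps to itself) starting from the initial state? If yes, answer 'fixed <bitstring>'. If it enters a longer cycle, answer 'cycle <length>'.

Step 0: 01110
Step 1: G0=G3|G1=1|1=1 G1=1(const) G2=G0&G2=0&1=0 G3=G0=0 G4=G1&G2=1&1=1 -> 11001
Step 2: G0=G3|G1=0|1=1 G1=1(const) G2=G0&G2=1&0=0 G3=G0=1 G4=G1&G2=1&0=0 -> 11010
Step 3: G0=G3|G1=1|1=1 G1=1(const) G2=G0&G2=1&0=0 G3=G0=1 G4=G1&G2=1&0=0 -> 11010
Fixed point reached at step 2: 11010

Answer: fixed 11010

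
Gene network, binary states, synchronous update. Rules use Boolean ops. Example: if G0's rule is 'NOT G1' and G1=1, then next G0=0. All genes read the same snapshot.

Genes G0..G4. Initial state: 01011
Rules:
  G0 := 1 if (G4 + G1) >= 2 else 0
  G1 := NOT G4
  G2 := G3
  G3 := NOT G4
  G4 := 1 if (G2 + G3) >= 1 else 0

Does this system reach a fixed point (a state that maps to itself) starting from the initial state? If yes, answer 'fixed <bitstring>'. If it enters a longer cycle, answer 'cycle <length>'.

Step 0: 01011
Step 1: G0=(1+1>=2)=1 G1=NOT G4=NOT 1=0 G2=G3=1 G3=NOT G4=NOT 1=0 G4=(0+1>=1)=1 -> 10101
Step 2: G0=(1+0>=2)=0 G1=NOT G4=NOT 1=0 G2=G3=0 G3=NOT G4=NOT 1=0 G4=(1+0>=1)=1 -> 00001
Step 3: G0=(1+0>=2)=0 G1=NOT G4=NOT 1=0 G2=G3=0 G3=NOT G4=NOT 1=0 G4=(0+0>=1)=0 -> 00000
Step 4: G0=(0+0>=2)=0 G1=NOT G4=NOT 0=1 G2=G3=0 G3=NOT G4=NOT 0=1 G4=(0+0>=1)=0 -> 01010
Step 5: G0=(0+1>=2)=0 G1=NOT G4=NOT 0=1 G2=G3=1 G3=NOT G4=NOT 0=1 G4=(0+1>=1)=1 -> 01111
Step 6: G0=(1+1>=2)=1 G1=NOT G4=NOT 1=0 G2=G3=1 G3=NOT G4=NOT 1=0 G4=(1+1>=1)=1 -> 10101
Cycle of length 5 starting at step 1 -> no fixed point

Answer: cycle 5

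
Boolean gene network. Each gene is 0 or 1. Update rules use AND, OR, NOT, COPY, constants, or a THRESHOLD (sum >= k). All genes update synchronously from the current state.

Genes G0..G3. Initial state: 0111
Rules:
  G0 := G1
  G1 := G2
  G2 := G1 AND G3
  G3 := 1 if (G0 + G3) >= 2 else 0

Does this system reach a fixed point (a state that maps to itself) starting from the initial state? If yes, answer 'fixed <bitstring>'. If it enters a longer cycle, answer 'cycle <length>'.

Step 0: 0111
Step 1: G0=G1=1 G1=G2=1 G2=G1&G3=1&1=1 G3=(0+1>=2)=0 -> 1110
Step 2: G0=G1=1 G1=G2=1 G2=G1&G3=1&0=0 G3=(1+0>=2)=0 -> 1100
Step 3: G0=G1=1 G1=G2=0 G2=G1&G3=1&0=0 G3=(1+0>=2)=0 -> 1000
Step 4: G0=G1=0 G1=G2=0 G2=G1&G3=0&0=0 G3=(1+0>=2)=0 -> 0000
Step 5: G0=G1=0 G1=G2=0 G2=G1&G3=0&0=0 G3=(0+0>=2)=0 -> 0000
Fixed point reached at step 4: 0000

Answer: fixed 0000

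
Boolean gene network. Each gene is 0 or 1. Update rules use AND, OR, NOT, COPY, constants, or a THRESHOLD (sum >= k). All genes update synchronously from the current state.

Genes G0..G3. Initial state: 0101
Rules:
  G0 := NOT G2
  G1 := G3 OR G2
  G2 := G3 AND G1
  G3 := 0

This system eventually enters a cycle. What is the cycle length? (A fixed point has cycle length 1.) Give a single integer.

Answer: 1

Derivation:
Step 0: 0101
Step 1: G0=NOT G2=NOT 0=1 G1=G3|G2=1|0=1 G2=G3&G1=1&1=1 G3=0(const) -> 1110
Step 2: G0=NOT G2=NOT 1=0 G1=G3|G2=0|1=1 G2=G3&G1=0&1=0 G3=0(const) -> 0100
Step 3: G0=NOT G2=NOT 0=1 G1=G3|G2=0|0=0 G2=G3&G1=0&1=0 G3=0(const) -> 1000
Step 4: G0=NOT G2=NOT 0=1 G1=G3|G2=0|0=0 G2=G3&G1=0&0=0 G3=0(const) -> 1000
State from step 4 equals state from step 3 -> cycle length 1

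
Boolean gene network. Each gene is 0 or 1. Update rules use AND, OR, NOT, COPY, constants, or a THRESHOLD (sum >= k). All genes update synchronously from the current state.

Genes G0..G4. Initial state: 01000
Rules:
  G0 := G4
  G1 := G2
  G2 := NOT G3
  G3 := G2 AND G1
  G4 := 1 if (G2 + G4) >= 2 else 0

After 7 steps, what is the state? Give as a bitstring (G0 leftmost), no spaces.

Step 1: G0=G4=0 G1=G2=0 G2=NOT G3=NOT 0=1 G3=G2&G1=0&1=0 G4=(0+0>=2)=0 -> 00100
Step 2: G0=G4=0 G1=G2=1 G2=NOT G3=NOT 0=1 G3=G2&G1=1&0=0 G4=(1+0>=2)=0 -> 01100
Step 3: G0=G4=0 G1=G2=1 G2=NOT G3=NOT 0=1 G3=G2&G1=1&1=1 G4=(1+0>=2)=0 -> 01110
Step 4: G0=G4=0 G1=G2=1 G2=NOT G3=NOT 1=0 G3=G2&G1=1&1=1 G4=(1+0>=2)=0 -> 01010
Step 5: G0=G4=0 G1=G2=0 G2=NOT G3=NOT 1=0 G3=G2&G1=0&1=0 G4=(0+0>=2)=0 -> 00000
Step 6: G0=G4=0 G1=G2=0 G2=NOT G3=NOT 0=1 G3=G2&G1=0&0=0 G4=(0+0>=2)=0 -> 00100
Step 7: G0=G4=0 G1=G2=1 G2=NOT G3=NOT 0=1 G3=G2&G1=1&0=0 G4=(1+0>=2)=0 -> 01100

01100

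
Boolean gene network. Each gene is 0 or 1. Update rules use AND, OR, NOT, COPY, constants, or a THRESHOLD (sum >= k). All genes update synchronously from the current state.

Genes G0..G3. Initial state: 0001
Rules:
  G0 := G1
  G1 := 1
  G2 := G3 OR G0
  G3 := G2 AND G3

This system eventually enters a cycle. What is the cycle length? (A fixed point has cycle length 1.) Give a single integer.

Answer: 1

Derivation:
Step 0: 0001
Step 1: G0=G1=0 G1=1(const) G2=G3|G0=1|0=1 G3=G2&G3=0&1=0 -> 0110
Step 2: G0=G1=1 G1=1(const) G2=G3|G0=0|0=0 G3=G2&G3=1&0=0 -> 1100
Step 3: G0=G1=1 G1=1(const) G2=G3|G0=0|1=1 G3=G2&G3=0&0=0 -> 1110
Step 4: G0=G1=1 G1=1(const) G2=G3|G0=0|1=1 G3=G2&G3=1&0=0 -> 1110
State from step 4 equals state from step 3 -> cycle length 1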